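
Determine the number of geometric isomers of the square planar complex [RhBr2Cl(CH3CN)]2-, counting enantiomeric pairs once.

2

Systematic placement gives 2 geometric isomers: Br cis; Br trans.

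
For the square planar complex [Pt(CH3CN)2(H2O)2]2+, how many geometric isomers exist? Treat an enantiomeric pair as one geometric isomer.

Working through the distinct placements yields 2 geometric isomers: CH3CN cis; CH3CN trans.

2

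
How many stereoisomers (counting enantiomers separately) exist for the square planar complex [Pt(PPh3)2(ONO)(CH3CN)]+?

A square has two trans pairs of vertices; adjacent vertices are cis.
There are 2 geometric isomers: PPh3 cis; PPh3 trans.
Each arrangement has an internal mirror plane or centre of symmetry, so none is chiral.

2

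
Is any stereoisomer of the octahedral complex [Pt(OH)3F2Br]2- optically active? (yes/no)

Working through the distinct placements yields 3 geometric isomers: OH mer, F cis; OH mer, F trans; OH fac, F cis.
Each arrangement has an internal mirror plane or centre of symmetry, so none is chiral.

no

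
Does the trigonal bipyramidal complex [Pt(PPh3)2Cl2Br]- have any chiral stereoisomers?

yes

In a trigonal bipyramid the two axial positions differ from the three equatorial ones.
Systematic enumeration (placing each ligand type in turn and discarding arrangements equivalent by rotation or reflection) gives 5 geometric isomers.
One of these lacks any improper symmetry element and so occurs as an enantiomeric pair, giving 5 + 1 = 6 stereoisomers in total.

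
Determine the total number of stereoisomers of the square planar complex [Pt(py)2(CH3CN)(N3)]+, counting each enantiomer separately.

2

In a square planar complex each vertex has one trans partner and two cis neighbours.
Systematic placement gives 2 geometric isomers: py cis; py trans.
Each arrangement has an internal mirror plane or centre of symmetry, so none is chiral.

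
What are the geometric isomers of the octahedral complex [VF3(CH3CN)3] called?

An octahedron has six vertices in three trans pairs; every non-trans pair is cis.
Systematic placement gives 2 geometric isomers: F mer; F fac.

fac and mer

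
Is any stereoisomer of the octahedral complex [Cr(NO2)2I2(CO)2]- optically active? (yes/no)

The six octahedral sites form three mutually perpendicular trans pairs.
Working through the distinct placements yields 5 geometric isomers: NO2 trans, I trans, CO trans; NO2 cis, I cis, CO trans; NO2 trans, I cis, CO cis; NO2 cis, I cis, CO cis (chiral); NO2 cis, I trans, CO cis.
One of these lacks any improper symmetry element and so occurs as an enantiomeric pair, giving 5 + 1 = 6 stereoisomers in total.

yes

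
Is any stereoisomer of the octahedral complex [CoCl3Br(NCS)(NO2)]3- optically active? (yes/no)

yes

The six octahedral sites form three mutually perpendicular trans pairs.
Systematic placement gives 4 geometric isomers: Cl mer (3 arrangements); Cl fac (chiral).
One of these lacks any improper symmetry element and so occurs as an enantiomeric pair, giving 4 + 1 = 5 stereoisomers in total.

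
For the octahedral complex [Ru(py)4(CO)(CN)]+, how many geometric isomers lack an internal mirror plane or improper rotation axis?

0

An octahedron has six vertices in three trans pairs; every non-trans pair is cis.
The distinct arrangements are (2 in all): CO and CN mutually trans; CO and CN mutually cis.
Each arrangement has an internal mirror plane or centre of symmetry, so none is chiral.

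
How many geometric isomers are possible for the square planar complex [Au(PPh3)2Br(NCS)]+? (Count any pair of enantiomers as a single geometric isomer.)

2

In a square planar complex each vertex has one trans partner and two cis neighbours.
The distinct arrangements are (2 in all): PPh3 cis; PPh3 trans.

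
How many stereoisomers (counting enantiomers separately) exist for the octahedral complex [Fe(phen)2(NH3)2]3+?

3

Each phen is bidentate and must span two cis positions.
Working through the distinct placements yields 2 geometric isomers: NH3 trans; NH3 cis (chiral).
One of these lacks any improper symmetry element and so occurs as an enantiomeric pair, giving 2 + 1 = 3 stereoisomers in total.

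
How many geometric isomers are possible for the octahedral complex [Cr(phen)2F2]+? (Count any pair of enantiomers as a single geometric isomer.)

Each phen is bidentate and must span two cis positions.
Systematic placement gives 2 geometric isomers: F trans; F cis (chiral).

2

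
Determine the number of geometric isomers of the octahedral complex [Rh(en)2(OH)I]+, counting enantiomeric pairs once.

2

The six octahedral sites form three mutually perpendicular trans pairs.
Each en is bidentate and must span two cis positions.
The distinct arrangements are (2 in all): OH and I mutually trans; OH and I mutually cis (chiral).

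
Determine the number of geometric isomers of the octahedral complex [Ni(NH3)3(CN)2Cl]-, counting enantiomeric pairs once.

An octahedron has six vertices in three trans pairs; every non-trans pair is cis.
Systematic placement gives 3 geometric isomers: NH3 mer, CN trans; NH3 mer, CN cis; NH3 fac, CN cis.

3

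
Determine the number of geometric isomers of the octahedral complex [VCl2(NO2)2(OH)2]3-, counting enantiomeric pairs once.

The six octahedral sites form three mutually perpendicular trans pairs.
Working through the distinct placements yields 5 geometric isomers: Cl trans, NO2 trans, OH trans; Cl trans, NO2 cis, OH cis; Cl cis, NO2 cis, OH trans; Cl cis, NO2 cis, OH cis (chiral); Cl cis, NO2 trans, OH cis.

5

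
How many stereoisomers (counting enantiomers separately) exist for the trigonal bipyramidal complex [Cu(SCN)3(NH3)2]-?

3

The distinct arrangements are (3 in all): NH3 both axial; NH3 one axial, one equatorial; NH3 both equatorial.
Each arrangement has an internal mirror plane or centre of symmetry, so none is chiral.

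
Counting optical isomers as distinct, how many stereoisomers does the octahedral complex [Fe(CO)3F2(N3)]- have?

The six octahedral sites form three mutually perpendicular trans pairs.
Working through the distinct placements yields 3 geometric isomers: CO mer, F cis; CO mer, F trans; CO fac, F cis.
Each arrangement has an internal mirror plane or centre of symmetry, so none is chiral.

3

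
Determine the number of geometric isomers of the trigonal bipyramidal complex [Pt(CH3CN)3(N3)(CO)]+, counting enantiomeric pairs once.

A trigonal bipyramid has two axial and three equatorial sites, which are chemically inequivalent.
There are 4 geometric isomers: N3 equatorial, CO equatorial; N3 equatorial, CO axial; N3 axial, CO equatorial; N3 axial, CO axial.

4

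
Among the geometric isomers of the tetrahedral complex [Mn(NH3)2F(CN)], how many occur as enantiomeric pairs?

0

In a tetrahedral complex all four positions are equivalent and every pair of ligands is adjacent — there is no cis/trans distinction.
Only one geometric arrangement is possible.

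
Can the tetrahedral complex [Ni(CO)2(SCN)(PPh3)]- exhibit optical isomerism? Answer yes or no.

Only one geometric arrangement is possible.

no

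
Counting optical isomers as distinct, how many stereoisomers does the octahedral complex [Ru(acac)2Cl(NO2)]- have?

An octahedron has six vertices in three trans pairs; every non-trans pair is cis.
Each acac is bidentate and must span two cis positions.
Systematic placement gives 2 geometric isomers: Cl and NO2 mutually trans; Cl and NO2 mutually cis (chiral).
One of these lacks any improper symmetry element and so occurs as an enantiomeric pair, giving 2 + 1 = 3 stereoisomers in total.

3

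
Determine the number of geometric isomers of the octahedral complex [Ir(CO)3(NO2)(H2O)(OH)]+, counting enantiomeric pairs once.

4

In an octahedral complex each vertex has one trans partner and four cis neighbours.
There are 4 geometric isomers: CO mer (3 arrangements); CO fac (chiral).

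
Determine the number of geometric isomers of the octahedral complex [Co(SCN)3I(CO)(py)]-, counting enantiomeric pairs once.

The distinct arrangements are (4 in all): SCN mer (3 arrangements); SCN fac (chiral).

4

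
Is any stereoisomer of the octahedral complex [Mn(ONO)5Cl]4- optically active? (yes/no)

Only one geometric arrangement is possible.

no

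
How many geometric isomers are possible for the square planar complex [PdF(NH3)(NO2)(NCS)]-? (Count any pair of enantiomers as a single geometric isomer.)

A square has two trans pairs of vertices; adjacent vertices are cis.
Working through the distinct placements yields 3 geometric isomers: (F/NH3 trans, NCS/NO2 trans); (F/NO2 trans, NCS/NH3 trans); (F/NCS trans, NH3/NO2 trans).

3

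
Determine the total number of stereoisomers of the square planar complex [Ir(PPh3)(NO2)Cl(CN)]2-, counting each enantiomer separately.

3

In a square planar complex each vertex has one trans partner and two cis neighbours.
The distinct arrangements are (3 in all): (CN/NO2 trans, Cl/PPh3 trans); (CN/PPh3 trans, Cl/NO2 trans); (CN/Cl trans, NO2/PPh3 trans).
Each arrangement has an internal mirror plane or centre of symmetry, so none is chiral.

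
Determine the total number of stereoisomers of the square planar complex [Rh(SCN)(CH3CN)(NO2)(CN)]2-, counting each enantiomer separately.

3

In a square planar complex each vertex has one trans partner and two cis neighbours.
Working through the distinct placements yields 3 geometric isomers: (CH3CN/NO2 trans, CN/SCN trans); (CH3CN/SCN trans, CN/NO2 trans); (CH3CN/CN trans, NO2/SCN trans).
Each arrangement has an internal mirror plane or centre of symmetry, so none is chiral.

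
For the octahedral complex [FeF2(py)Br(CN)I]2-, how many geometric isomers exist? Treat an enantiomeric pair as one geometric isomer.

Systematic enumeration (placing each ligand type in turn and discarding arrangements equivalent by rotation or reflection) gives 9 geometric isomers.

9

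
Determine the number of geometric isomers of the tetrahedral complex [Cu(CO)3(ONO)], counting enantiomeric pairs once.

1

Only one geometric arrangement is possible.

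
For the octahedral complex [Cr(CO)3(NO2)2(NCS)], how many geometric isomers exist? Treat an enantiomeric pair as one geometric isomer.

3

In an octahedral complex each vertex has one trans partner and four cis neighbours.
Working through the distinct placements yields 3 geometric isomers: CO mer, NO2 trans; CO mer, NO2 cis; CO fac, NO2 cis.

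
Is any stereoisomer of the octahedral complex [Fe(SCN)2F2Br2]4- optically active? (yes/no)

The six octahedral sites form three mutually perpendicular trans pairs.
The distinct arrangements are (5 in all): SCN trans, F trans, Br trans; SCN cis, F cis, Br trans; SCN trans, F cis, Br cis; SCN cis, F cis, Br cis (chiral); SCN cis, F trans, Br cis.
One of these lacks any improper symmetry element and so occurs as an enantiomeric pair, giving 5 + 1 = 6 stereoisomers in total.

yes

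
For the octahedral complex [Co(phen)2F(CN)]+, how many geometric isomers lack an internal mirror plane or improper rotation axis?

1

The six octahedral sites form three mutually perpendicular trans pairs.
Each phen is bidentate and must span two cis positions.
Working through the distinct placements yields 2 geometric isomers: F and CN mutually trans; F and CN mutually cis (chiral).
One of these lacks any improper symmetry element and so occurs as an enantiomeric pair, giving 2 + 1 = 3 stereoisomers in total.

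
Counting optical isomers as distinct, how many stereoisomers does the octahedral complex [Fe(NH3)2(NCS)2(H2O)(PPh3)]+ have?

There are 6 geometric isomers: NH3 cis, NCS cis (3 arrangements, 2 chiral); NH3 trans, NCS cis; NH3 cis, NCS trans; NH3 trans, NCS trans.
Of these, 2 lack any improper symmetry element and so occur as enantiomeric pairs, giving 6 + 2 = 8 stereoisomers in total.

8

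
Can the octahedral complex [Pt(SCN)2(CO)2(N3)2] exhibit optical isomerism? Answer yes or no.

yes

In an octahedral complex each vertex has one trans partner and four cis neighbours.
Working through the distinct placements yields 5 geometric isomers: SCN trans, CO trans, N3 trans; SCN cis, CO trans, N3 cis; SCN trans, CO cis, N3 cis; SCN cis, CO cis, N3 cis (chiral); SCN cis, CO cis, N3 trans.
One of these lacks any improper symmetry element and so occurs as an enantiomeric pair, giving 5 + 1 = 6 stereoisomers in total.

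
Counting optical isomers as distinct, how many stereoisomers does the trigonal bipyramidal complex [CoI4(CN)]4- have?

The distinct arrangements are (2 in all): CN axial; CN equatorial.
Each arrangement has an internal mirror plane or centre of symmetry, so none is chiral.

2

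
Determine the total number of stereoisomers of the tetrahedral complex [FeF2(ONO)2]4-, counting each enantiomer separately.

1

In a tetrahedral complex all four positions are equivalent and every pair of ligands is adjacent — there is no cis/trans distinction.
Only one geometric arrangement is possible.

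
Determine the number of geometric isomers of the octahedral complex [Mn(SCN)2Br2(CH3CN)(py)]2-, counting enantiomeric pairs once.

Working through the distinct placements yields 6 geometric isomers: SCN cis, Br trans; SCN trans, Br trans; SCN cis, Br cis (3 arrangements, 2 chiral); SCN trans, Br cis.

6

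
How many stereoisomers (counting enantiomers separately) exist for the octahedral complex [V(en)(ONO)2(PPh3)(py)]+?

6

An octahedron has six vertices in three trans pairs; every non-trans pair is cis.
Each en is bidentate and must span two cis positions.
There are 4 geometric isomers: ONO trans; ONO cis (3 arrangements, 2 chiral).
Of these, 2 lack any improper symmetry element and so occur as enantiomeric pairs, giving 4 + 2 = 6 stereoisomers in total.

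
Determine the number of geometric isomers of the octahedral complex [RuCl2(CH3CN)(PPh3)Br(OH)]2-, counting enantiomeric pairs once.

9

The six octahedral sites form three mutually perpendicular trans pairs.
Placing the ligands in turn and identifying arrangements related by rotation or reflection leaves 9 distinct geometric isomers.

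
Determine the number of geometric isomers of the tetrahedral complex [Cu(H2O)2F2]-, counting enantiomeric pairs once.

1

In a tetrahedral complex all four positions are equivalent and every pair of ligands is adjacent — there is no cis/trans distinction.
Only one geometric arrangement is possible.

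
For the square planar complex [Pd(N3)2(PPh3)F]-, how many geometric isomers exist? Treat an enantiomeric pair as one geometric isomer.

The distinct arrangements are (2 in all): N3 cis; N3 trans.

2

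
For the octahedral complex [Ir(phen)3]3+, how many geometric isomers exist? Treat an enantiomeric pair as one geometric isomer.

An octahedron has six vertices in three trans pairs; every non-trans pair is cis.
Each phen is bidentate and must span two cis positions.
Only one geometric arrangement is possible; it has no improper symmetry element, so it exists as a pair of enantiomers (2 stereoisomers).

1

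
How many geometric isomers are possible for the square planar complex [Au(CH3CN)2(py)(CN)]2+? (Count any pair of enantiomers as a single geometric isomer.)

2

A square has two trans pairs of vertices; adjacent vertices are cis.
There are 2 geometric isomers: CH3CN cis; CH3CN trans.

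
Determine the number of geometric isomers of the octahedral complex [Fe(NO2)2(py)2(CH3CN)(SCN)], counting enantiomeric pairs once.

The distinct arrangements are (6 in all): NO2 cis, py trans; NO2 cis, py cis (3 arrangements, 2 chiral); NO2 trans, py trans; NO2 trans, py cis.

6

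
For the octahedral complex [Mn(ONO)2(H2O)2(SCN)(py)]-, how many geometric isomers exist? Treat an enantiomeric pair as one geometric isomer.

6

An octahedron has six vertices in three trans pairs; every non-trans pair is cis.
Systematic placement gives 6 geometric isomers: ONO trans, H2O trans; ONO cis, H2O trans; ONO cis, H2O cis (3 arrangements, 2 chiral); ONO trans, H2O cis.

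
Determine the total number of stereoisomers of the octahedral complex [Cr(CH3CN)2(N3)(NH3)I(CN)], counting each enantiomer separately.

In an octahedral complex each vertex has one trans partner and four cis neighbours.
Systematic enumeration (placing each ligand type in turn and discarding arrangements equivalent by rotation or reflection) gives 9 geometric isomers.
Of these, 6 lack any improper symmetry element and so occur as enantiomeric pairs, giving 9 + 6 = 15 stereoisomers in total.

15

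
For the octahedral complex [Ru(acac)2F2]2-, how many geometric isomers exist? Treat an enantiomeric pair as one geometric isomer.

The six octahedral sites form three mutually perpendicular trans pairs.
Each acac is bidentate and must span two cis positions.
There are 2 geometric isomers: F trans; F cis (chiral).

2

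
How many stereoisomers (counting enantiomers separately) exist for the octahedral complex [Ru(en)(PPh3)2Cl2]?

Each en is bidentate and must span two cis positions.
Working through the distinct placements yields 3 geometric isomers: PPh3 cis, Cl trans; PPh3 cis, Cl cis (chiral); PPh3 trans, Cl cis.
One of these lacks any improper symmetry element and so occurs as an enantiomeric pair, giving 3 + 1 = 4 stereoisomers in total.

4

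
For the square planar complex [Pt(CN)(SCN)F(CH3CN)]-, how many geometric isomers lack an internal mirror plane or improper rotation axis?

In a square planar complex each vertex has one trans partner and two cis neighbours.
Systematic placement gives 3 geometric isomers: (CH3CN/F trans, CN/SCN trans); (CH3CN/SCN trans, CN/F trans); (CH3CN/CN trans, F/SCN trans).
Each arrangement has an internal mirror plane or centre of symmetry, so none is chiral.

0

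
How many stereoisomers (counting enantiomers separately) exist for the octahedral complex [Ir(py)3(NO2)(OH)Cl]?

The six octahedral sites form three mutually perpendicular trans pairs.
There are 4 geometric isomers: py mer (3 arrangements); py fac (chiral).
One of these lacks any improper symmetry element and so occurs as an enantiomeric pair, giving 4 + 1 = 5 stereoisomers in total.

5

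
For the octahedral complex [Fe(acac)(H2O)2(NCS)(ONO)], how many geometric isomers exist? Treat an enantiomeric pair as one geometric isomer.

An octahedron has six vertices in three trans pairs; every non-trans pair is cis.
Each acac is bidentate and must span two cis positions.
The distinct arrangements are (4 in all): H2O trans; H2O cis (3 arrangements, 2 chiral).

4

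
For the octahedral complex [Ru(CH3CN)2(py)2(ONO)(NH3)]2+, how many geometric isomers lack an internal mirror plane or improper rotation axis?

2

There are 6 geometric isomers: CH3CN trans, py trans; CH3CN trans, py cis; CH3CN cis, py trans; CH3CN cis, py cis (3 arrangements, 2 chiral).
Of these, 2 lack any improper symmetry element and so occur as enantiomeric pairs, giving 6 + 2 = 8 stereoisomers in total.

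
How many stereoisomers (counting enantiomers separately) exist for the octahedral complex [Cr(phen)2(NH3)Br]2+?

3

Each phen is bidentate and must span two cis positions.
Working through the distinct placements yields 2 geometric isomers: NH3 and Br mutually trans; NH3 and Br mutually cis (chiral).
One of these lacks any improper symmetry element and so occurs as an enantiomeric pair, giving 2 + 1 = 3 stereoisomers in total.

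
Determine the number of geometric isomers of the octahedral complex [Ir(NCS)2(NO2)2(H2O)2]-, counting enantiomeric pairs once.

An octahedron has six vertices in three trans pairs; every non-trans pair is cis.
There are 5 geometric isomers: NCS trans, NO2 trans, H2O trans; NCS cis, NO2 cis, H2O trans; NCS cis, NO2 trans, H2O cis; NCS cis, NO2 cis, H2O cis (chiral); NCS trans, NO2 cis, H2O cis.

5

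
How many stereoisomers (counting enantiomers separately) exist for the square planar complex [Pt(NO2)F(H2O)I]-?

3

Working through the distinct placements yields 3 geometric isomers: (F/I trans, H2O/NO2 trans); (F/NO2 trans, H2O/I trans); (F/H2O trans, I/NO2 trans).
Each arrangement has an internal mirror plane or centre of symmetry, so none is chiral.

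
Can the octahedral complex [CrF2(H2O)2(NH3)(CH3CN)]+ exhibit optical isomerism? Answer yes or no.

In an octahedral complex each vertex has one trans partner and four cis neighbours.
Systematic placement gives 6 geometric isomers: F cis, H2O cis (3 arrangements, 2 chiral); F cis, H2O trans; F trans, H2O cis; F trans, H2O trans.
Of these, 2 lack any improper symmetry element and so occur as enantiomeric pairs, giving 6 + 2 = 8 stereoisomers in total.

yes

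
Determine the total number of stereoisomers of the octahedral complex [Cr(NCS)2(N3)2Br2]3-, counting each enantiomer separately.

The six octahedral sites form three mutually perpendicular trans pairs.
The distinct arrangements are (5 in all): NCS trans, N3 trans, Br trans; NCS cis, N3 cis, Br trans; NCS trans, N3 cis, Br cis; NCS cis, N3 cis, Br cis (chiral); NCS cis, N3 trans, Br cis.
One of these lacks any improper symmetry element and so occurs as an enantiomeric pair, giving 5 + 1 = 6 stereoisomers in total.

6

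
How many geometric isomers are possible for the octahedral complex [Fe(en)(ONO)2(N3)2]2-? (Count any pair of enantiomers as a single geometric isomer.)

An octahedron has six vertices in three trans pairs; every non-trans pair is cis.
Each en is bidentate and must span two cis positions.
The distinct arrangements are (3 in all): ONO cis, N3 trans; ONO cis, N3 cis (chiral); ONO trans, N3 cis.

3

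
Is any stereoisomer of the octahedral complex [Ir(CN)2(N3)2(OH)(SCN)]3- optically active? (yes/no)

The six octahedral sites form three mutually perpendicular trans pairs.
Working through the distinct placements yields 6 geometric isomers: CN trans, N3 trans; CN trans, N3 cis; CN cis, N3 cis (3 arrangements, 2 chiral); CN cis, N3 trans.
Of these, 2 lack any improper symmetry element and so occur as enantiomeric pairs, giving 6 + 2 = 8 stereoisomers in total.

yes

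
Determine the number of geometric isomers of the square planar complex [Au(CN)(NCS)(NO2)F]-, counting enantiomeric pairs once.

A square has two trans pairs of vertices; adjacent vertices are cis.
Systematic placement gives 3 geometric isomers: (CN/NCS trans, F/NO2 trans); (CN/NO2 trans, F/NCS trans); (CN/F trans, NCS/NO2 trans).

3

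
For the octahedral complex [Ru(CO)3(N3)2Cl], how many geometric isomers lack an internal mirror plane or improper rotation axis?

0

An octahedron has six vertices in three trans pairs; every non-trans pair is cis.
The distinct arrangements are (3 in all): CO mer, N3 trans; CO mer, N3 cis; CO fac, N3 cis.
Each arrangement has an internal mirror plane or centre of symmetry, so none is chiral.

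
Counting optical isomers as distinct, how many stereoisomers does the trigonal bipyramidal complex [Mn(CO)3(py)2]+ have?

3

Working through the distinct placements yields 3 geometric isomers: py both equatorial; py one axial, one equatorial; py both axial.
Each arrangement has an internal mirror plane or centre of symmetry, so none is chiral.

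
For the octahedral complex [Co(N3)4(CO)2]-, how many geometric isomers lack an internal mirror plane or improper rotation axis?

0

There are 2 geometric isomers: CO trans; CO cis.
Each arrangement has an internal mirror plane or centre of symmetry, so none is chiral.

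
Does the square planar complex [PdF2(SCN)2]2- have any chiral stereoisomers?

no

In a square planar complex each vertex has one trans partner and two cis neighbours.
Working through the distinct placements yields 2 geometric isomers: F cis; F trans.
Each arrangement has an internal mirror plane or centre of symmetry, so none is chiral.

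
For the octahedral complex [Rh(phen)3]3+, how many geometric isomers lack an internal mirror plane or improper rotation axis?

1

Each phen is bidentate and must span two cis positions.
Only one geometric arrangement is possible; it has no improper symmetry element, so it exists as a pair of enantiomers (2 stereoisomers).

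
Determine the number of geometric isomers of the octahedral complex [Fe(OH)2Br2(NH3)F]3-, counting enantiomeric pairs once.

The six octahedral sites form three mutually perpendicular trans pairs.
The distinct arrangements are (6 in all): OH trans, Br trans; OH cis, Br trans; OH trans, Br cis; OH cis, Br cis (3 arrangements, 2 chiral).

6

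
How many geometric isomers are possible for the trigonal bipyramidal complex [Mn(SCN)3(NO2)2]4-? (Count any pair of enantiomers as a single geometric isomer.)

In a trigonal bipyramid the two axial positions differ from the three equatorial ones.
The distinct arrangements are (3 in all): NO2 both axial; NO2 one axial, one equatorial; NO2 both equatorial.

3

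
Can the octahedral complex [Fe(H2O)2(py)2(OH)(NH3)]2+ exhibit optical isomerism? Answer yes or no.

yes

In an octahedral complex each vertex has one trans partner and four cis neighbours.
Systematic placement gives 6 geometric isomers: H2O trans, py trans; H2O trans, py cis; H2O cis, py trans; H2O cis, py cis (3 arrangements, 2 chiral).
Of these, 2 lack any improper symmetry element and so occur as enantiomeric pairs, giving 6 + 2 = 8 stereoisomers in total.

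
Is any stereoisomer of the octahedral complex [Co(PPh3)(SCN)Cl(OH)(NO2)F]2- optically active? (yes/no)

yes

In an octahedral complex each vertex has one trans partner and four cis neighbours.
Systematic enumeration (placing each ligand type in turn and discarding arrangements equivalent by rotation or reflection) gives 15 geometric isomers.
Of these, 15 lack any improper symmetry element and so occur as enantiomeric pairs, giving 15 + 15 = 30 stereoisomers in total.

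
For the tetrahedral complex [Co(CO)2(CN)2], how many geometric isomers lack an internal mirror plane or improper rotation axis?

Only one geometric arrangement is possible.

0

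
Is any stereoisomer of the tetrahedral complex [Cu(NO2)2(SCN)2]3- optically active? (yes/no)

no

All four vertices of a tetrahedron are equivalent and mutually adjacent, so cis/trans isomerism cannot arise.
Only one geometric arrangement is possible.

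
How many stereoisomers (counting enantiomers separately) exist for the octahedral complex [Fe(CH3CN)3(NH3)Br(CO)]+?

5

The distinct arrangements are (4 in all): CH3CN mer (3 arrangements); CH3CN fac (chiral).
One of these lacks any improper symmetry element and so occurs as an enantiomeric pair, giving 4 + 1 = 5 stereoisomers in total.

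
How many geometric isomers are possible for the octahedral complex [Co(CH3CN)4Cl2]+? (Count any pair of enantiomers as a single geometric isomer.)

There are 2 geometric isomers: Cl trans; Cl cis.

2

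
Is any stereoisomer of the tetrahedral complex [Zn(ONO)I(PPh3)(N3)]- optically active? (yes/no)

yes

In a tetrahedral complex all four positions are equivalent and every pair of ligands is adjacent — there is no cis/trans distinction.
Only one geometric arrangement is possible; it has no improper symmetry element, so it exists as a pair of enantiomers (2 stereoisomers).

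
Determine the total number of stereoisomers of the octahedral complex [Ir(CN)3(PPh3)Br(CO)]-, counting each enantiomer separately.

An octahedron has six vertices in three trans pairs; every non-trans pair is cis.
Working through the distinct placements yields 4 geometric isomers: CN mer (3 arrangements); CN fac (chiral).
One of these lacks any improper symmetry element and so occurs as an enantiomeric pair, giving 4 + 1 = 5 stereoisomers in total.

5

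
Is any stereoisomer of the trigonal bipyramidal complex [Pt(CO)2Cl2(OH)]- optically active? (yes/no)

yes

A trigonal bipyramid has two axial and three equatorial sites, which are chemically inequivalent.
Exhaustive case analysis gives 5 geometric isomers.
One of these lacks any improper symmetry element and so occurs as an enantiomeric pair, giving 5 + 1 = 6 stereoisomers in total.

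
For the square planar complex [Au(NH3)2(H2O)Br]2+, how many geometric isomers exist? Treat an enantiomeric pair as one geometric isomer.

A square has two trans pairs of vertices; adjacent vertices are cis.
Working through the distinct placements yields 2 geometric isomers: NH3 cis; NH3 trans.

2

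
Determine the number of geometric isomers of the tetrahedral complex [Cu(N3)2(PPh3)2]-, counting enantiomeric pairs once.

In a tetrahedral complex all four positions are equivalent and every pair of ligands is adjacent — there is no cis/trans distinction.
Only one geometric arrangement is possible.

1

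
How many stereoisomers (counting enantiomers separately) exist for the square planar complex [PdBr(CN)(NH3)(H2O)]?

3

A square has two trans pairs of vertices; adjacent vertices are cis.
Working through the distinct placements yields 3 geometric isomers: (Br/H2O trans, CN/NH3 trans); (Br/NH3 trans, CN/H2O trans); (Br/CN trans, H2O/NH3 trans).
Each arrangement has an internal mirror plane or centre of symmetry, so none is chiral.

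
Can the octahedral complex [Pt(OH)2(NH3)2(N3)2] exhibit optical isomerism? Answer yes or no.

The six octahedral sites form three mutually perpendicular trans pairs.
The distinct arrangements are (5 in all): OH trans, NH3 trans, N3 trans; OH cis, NH3 cis, N3 trans; OH trans, NH3 cis, N3 cis; OH cis, NH3 cis, N3 cis (chiral); OH cis, NH3 trans, N3 cis.
One of these lacks any improper symmetry element and so occurs as an enantiomeric pair, giving 5 + 1 = 6 stereoisomers in total.

yes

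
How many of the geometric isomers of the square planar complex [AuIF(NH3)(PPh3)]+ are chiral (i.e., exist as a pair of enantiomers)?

A square has two trans pairs of vertices; adjacent vertices are cis.
Systematic placement gives 3 geometric isomers: (F/NH3 trans, I/PPh3 trans); (F/PPh3 trans, I/NH3 trans); (F/I trans, NH3/PPh3 trans).
Each arrangement has an internal mirror plane or centre of symmetry, so none is chiral.

0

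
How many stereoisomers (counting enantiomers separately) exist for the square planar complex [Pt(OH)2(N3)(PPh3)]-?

2

In a square planar complex each vertex has one trans partner and two cis neighbours.
Working through the distinct placements yields 2 geometric isomers: OH cis; OH trans.
Each arrangement has an internal mirror plane or centre of symmetry, so none is chiral.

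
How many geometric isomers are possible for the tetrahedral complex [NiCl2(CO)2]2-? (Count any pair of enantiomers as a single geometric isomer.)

Only one geometric arrangement is possible.

1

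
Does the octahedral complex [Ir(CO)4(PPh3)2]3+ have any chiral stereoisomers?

The six octahedral sites form three mutually perpendicular trans pairs.
There are 2 geometric isomers: PPh3 trans; PPh3 cis.
Each arrangement has an internal mirror plane or centre of symmetry, so none is chiral.

no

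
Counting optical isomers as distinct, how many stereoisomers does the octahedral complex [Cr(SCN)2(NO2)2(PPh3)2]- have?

6

There are 5 geometric isomers: SCN trans, NO2 trans, PPh3 trans; SCN cis, NO2 trans, PPh3 cis; SCN trans, NO2 cis, PPh3 cis; SCN cis, NO2 cis, PPh3 cis (chiral); SCN cis, NO2 cis, PPh3 trans.
One of these lacks any improper symmetry element and so occurs as an enantiomeric pair, giving 5 + 1 = 6 stereoisomers in total.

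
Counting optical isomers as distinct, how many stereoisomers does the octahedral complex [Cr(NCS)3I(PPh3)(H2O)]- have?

The six octahedral sites form three mutually perpendicular trans pairs.
The distinct arrangements are (4 in all): NCS mer (3 arrangements); NCS fac (chiral).
One of these lacks any improper symmetry element and so occurs as an enantiomeric pair, giving 4 + 1 = 5 stereoisomers in total.

5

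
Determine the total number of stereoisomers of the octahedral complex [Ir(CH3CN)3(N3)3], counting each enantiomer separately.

The six octahedral sites form three mutually perpendicular trans pairs.
There are 2 geometric isomers: CH3CN mer; CH3CN fac.
Each arrangement has an internal mirror plane or centre of symmetry, so none is chiral.

2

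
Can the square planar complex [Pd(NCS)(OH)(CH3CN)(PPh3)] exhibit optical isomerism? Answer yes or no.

no

A square has two trans pairs of vertices; adjacent vertices are cis.
Working through the distinct placements yields 3 geometric isomers: (CH3CN/OH trans, NCS/PPh3 trans); (CH3CN/PPh3 trans, NCS/OH trans); (CH3CN/NCS trans, OH/PPh3 trans).
Each arrangement has an internal mirror plane or centre of symmetry, so none is chiral.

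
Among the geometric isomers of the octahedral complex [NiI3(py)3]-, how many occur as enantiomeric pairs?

0

Working through the distinct placements yields 2 geometric isomers: I mer; I fac.
Each arrangement has an internal mirror plane or centre of symmetry, so none is chiral.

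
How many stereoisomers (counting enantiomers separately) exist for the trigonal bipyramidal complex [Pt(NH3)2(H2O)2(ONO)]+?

In a trigonal bipyramid the two axial positions differ from the three equatorial ones.
Placing the ligands in turn and identifying arrangements related by rotation or reflection leaves 5 distinct geometric isomers.
One of these lacks any improper symmetry element and so occurs as an enantiomeric pair, giving 5 + 1 = 6 stereoisomers in total.

6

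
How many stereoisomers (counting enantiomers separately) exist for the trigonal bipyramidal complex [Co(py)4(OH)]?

2

There are 2 geometric isomers: OH axial; OH equatorial.
Each arrangement has an internal mirror plane or centre of symmetry, so none is chiral.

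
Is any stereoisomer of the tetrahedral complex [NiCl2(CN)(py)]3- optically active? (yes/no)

no

All four vertices of a tetrahedron are equivalent and mutually adjacent, so cis/trans isomerism cannot arise.
Only one geometric arrangement is possible.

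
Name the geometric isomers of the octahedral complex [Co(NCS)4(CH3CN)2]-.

cis and trans

The six octahedral sites form three mutually perpendicular trans pairs.
There are 2 geometric isomers: CH3CN trans; CH3CN cis.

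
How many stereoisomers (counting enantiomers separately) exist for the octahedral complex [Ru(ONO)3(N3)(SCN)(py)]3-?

There are 4 geometric isomers: ONO mer (3 arrangements); ONO fac (chiral).
One of these lacks any improper symmetry element and so occurs as an enantiomeric pair, giving 4 + 1 = 5 stereoisomers in total.

5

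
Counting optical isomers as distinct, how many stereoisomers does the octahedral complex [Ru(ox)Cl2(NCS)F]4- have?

In an octahedral complex each vertex has one trans partner and four cis neighbours.
Each ox is bidentate and must span two cis positions.
Working through the distinct placements yields 4 geometric isomers: Cl trans; Cl cis (3 arrangements, 2 chiral).
Of these, 2 lack any improper symmetry element and so occur as enantiomeric pairs, giving 4 + 2 = 6 stereoisomers in total.

6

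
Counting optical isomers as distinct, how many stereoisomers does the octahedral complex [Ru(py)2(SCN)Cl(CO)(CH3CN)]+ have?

15

Placing the ligands in turn and identifying arrangements related by rotation or reflection leaves 9 distinct geometric isomers.
Of these, 6 lack any improper symmetry element and so occur as enantiomeric pairs, giving 9 + 6 = 15 stereoisomers in total.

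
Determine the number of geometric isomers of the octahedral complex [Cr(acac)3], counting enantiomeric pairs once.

Each acac is bidentate and must span two cis positions.
Only one geometric arrangement is possible; it has no improper symmetry element, so it exists as a pair of enantiomers (2 stereoisomers).

1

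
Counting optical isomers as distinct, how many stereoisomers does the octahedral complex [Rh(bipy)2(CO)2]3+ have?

The six octahedral sites form three mutually perpendicular trans pairs.
Each bipy is bidentate and must span two cis positions.
Systematic placement gives 2 geometric isomers: CO trans; CO cis (chiral).
One of these lacks any improper symmetry element and so occurs as an enantiomeric pair, giving 2 + 1 = 3 stereoisomers in total.

3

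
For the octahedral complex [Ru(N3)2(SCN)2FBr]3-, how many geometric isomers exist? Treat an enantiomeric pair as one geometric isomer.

The six octahedral sites form three mutually perpendicular trans pairs.
There are 6 geometric isomers: N3 trans, SCN trans; N3 cis, SCN cis (3 arrangements, 2 chiral); N3 cis, SCN trans; N3 trans, SCN cis.

6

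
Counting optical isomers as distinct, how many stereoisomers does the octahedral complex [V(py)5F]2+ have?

In an octahedral complex each vertex has one trans partner and four cis neighbours.
Only one geometric arrangement is possible.

1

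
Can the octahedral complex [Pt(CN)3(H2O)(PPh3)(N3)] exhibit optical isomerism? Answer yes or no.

yes

An octahedron has six vertices in three trans pairs; every non-trans pair is cis.
Working through the distinct placements yields 4 geometric isomers: CN mer (3 arrangements); CN fac (chiral).
One of these lacks any improper symmetry element and so occurs as an enantiomeric pair, giving 4 + 1 = 5 stereoisomers in total.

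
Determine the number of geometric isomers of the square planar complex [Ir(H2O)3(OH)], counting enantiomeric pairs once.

In a square planar complex each vertex has one trans partner and two cis neighbours.
Only one geometric arrangement is possible.

1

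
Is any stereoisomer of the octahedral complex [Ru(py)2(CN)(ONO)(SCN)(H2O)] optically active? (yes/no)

Exhaustive case analysis gives 9 geometric isomers.
Of these, 6 lack any improper symmetry element and so occur as enantiomeric pairs, giving 9 + 6 = 15 stereoisomers in total.

yes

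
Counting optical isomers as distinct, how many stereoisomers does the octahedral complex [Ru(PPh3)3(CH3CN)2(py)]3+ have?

The six octahedral sites form three mutually perpendicular trans pairs.
There are 3 geometric isomers: PPh3 mer, CH3CN trans; PPh3 fac, CH3CN cis; PPh3 mer, CH3CN cis.
Each arrangement has an internal mirror plane or centre of symmetry, so none is chiral.

3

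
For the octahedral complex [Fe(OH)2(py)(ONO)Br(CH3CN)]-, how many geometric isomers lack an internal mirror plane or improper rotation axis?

6

Placing the ligands in turn and identifying arrangements related by rotation or reflection leaves 9 distinct geometric isomers.
Of these, 6 lack any improper symmetry element and so occur as enantiomeric pairs, giving 9 + 6 = 15 stereoisomers in total.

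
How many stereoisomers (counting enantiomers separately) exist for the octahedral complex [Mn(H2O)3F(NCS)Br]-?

5

The six octahedral sites form three mutually perpendicular trans pairs.
Systematic placement gives 4 geometric isomers: H2O mer (3 arrangements); H2O fac (chiral).
One of these lacks any improper symmetry element and so occurs as an enantiomeric pair, giving 4 + 1 = 5 stereoisomers in total.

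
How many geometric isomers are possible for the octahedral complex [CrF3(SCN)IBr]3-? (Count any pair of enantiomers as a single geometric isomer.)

The distinct arrangements are (4 in all): F mer (3 arrangements); F fac (chiral).

4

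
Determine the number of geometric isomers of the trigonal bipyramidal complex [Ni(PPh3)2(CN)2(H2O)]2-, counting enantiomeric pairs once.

A trigonal bipyramid has two axial and three equatorial sites, which are chemically inequivalent.
Placing the ligands in turn and identifying arrangements related by rotation or reflection leaves 5 distinct geometric isomers.

5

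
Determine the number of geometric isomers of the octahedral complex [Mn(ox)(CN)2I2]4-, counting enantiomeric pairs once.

In an octahedral complex each vertex has one trans partner and four cis neighbours.
Each ox is bidentate and must span two cis positions.
There are 3 geometric isomers: CN trans, I cis; CN cis, I cis (chiral); CN cis, I trans.

3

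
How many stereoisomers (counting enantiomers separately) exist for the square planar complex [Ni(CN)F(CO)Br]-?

3

A square has two trans pairs of vertices; adjacent vertices are cis.
Systematic placement gives 3 geometric isomers: (Br/CO trans, CN/F trans); (Br/F trans, CN/CO trans); (Br/CN trans, CO/F trans).
Each arrangement has an internal mirror plane or centre of symmetry, so none is chiral.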